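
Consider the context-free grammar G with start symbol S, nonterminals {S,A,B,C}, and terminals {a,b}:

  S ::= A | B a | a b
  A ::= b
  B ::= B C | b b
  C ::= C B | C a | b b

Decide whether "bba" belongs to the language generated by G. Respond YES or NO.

Convert to CNF:
  S -> B T1 | T1 T0 | b
  A -> b
  B -> B C | T0 T0
  C -> C B | C T1 | T0 T0
  T0 -> b
  T1 -> a

Fill CYK table bottom-up:
  cell(0,0) b: {A,S,T0}  orig:{A,S}
  cell(1,1) b: {A,S,T0}  orig:{A,S}
  cell(2,2) a: {T1}  orig:{}
  cell(0,1) bb: {B,C}
  cell(1,2) ba: ∅
  cell(0,2) bba: {C,S}

S ∈ T[0,2] ⇒ YES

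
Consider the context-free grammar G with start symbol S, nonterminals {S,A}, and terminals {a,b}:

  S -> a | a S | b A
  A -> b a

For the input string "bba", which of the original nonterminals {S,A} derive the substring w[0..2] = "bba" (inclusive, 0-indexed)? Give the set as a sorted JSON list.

Convert to CNF:
  S -> T0 A | T1 S | a
  A -> T0 T1
  T0 -> b
  T1 -> a

Fill CYK table bottom-up (cells [i..j] with 0 ≤ i ≤ j ≤ 2 only):
  cell(0,0) b: {T0}  orig:{}
  cell(1,1) b: {T0}  orig:{}
  cell(2,2) a: {S,T1}  orig:{S}
  cell(0,1) bb: ∅
  cell(1,2) ba: {A}
  cell(0,2) bba: {S}

Original NTs in T[0,2] deriving "bba": ["S"]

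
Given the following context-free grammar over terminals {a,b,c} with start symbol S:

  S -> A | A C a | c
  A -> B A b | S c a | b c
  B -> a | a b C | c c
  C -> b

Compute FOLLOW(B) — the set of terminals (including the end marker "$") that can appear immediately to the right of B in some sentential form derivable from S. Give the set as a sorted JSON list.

FIRST iteration:
round 1:
  A via A→b c: +{b}
  B via B→a: +{a}
  B via B→c c: +{c}
  C via C→b: +{b}
  S via S→A: +{b}
  S via S→c: +{c}
  FIRST(S)={b,c}  FIRST(A)={b}  FIRST(B)={a,c}  FIRST(C)={b}
round 2:
  A via A→B A b: +{a,c}
  S via S→A: +{a}
  FIRST(S)={a,b,c}  FIRST(A)={a,b,c}  FIRST(B)={a,c}  FIRST(C)={b}
round 3: done
  FIRST(S)={a,b,c}  FIRST(A)={a,b,c}  FIRST(B)={a,c}  FIRST(C)={b}

Compute FOLLOW by fixpoint:
initialize: $ ∈ FOLLOW(S)
iter 1:
  A→B A b: FOLLOW(B) ⊇ FIRST(A) = {a,b,c}; new: +{a,b,c}
  A→B A b: FOLLOW(A) ⊇ FIRST(b) = {b}; new: +{b}
  A→S c a: FOLLOW(S) ⊇ FIRST(c) = {c}; new: +{c}
  B→a b C: FOLLOW(C) ⊇ FOLLOW(B) ⊇ {a,b,c}; new: +{a,b,c}
  S→A: FOLLOW(A) ⊇ FOLLOW(S) ⊇ {$,c}; new: +{$,c}
  S: {$,c}  A: {$,b,c}  B: {a,b,c}  C: {a,b,c}
iter 2: (stable)
  S: {$,c}  A: {$,b,c}  B: {a,b,c}  C: {a,b,c}

FOLLOW(B) = ["a", "b", "c"]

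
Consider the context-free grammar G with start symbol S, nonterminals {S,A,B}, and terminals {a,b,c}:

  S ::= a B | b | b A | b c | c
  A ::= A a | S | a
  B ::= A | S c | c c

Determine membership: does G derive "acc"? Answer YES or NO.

Convert to CNF:
  S -> T0 B | T1 A | T1 T2 | b | c
  A -> A T0 | T0 B | T1 A | T1 T2 | a | b | c
  B -> A T0 | S T2 | T0 B | T1 A | T1 T2 | T2 T2 | a | b | c
  T0 -> a
  T1 -> b
  T2 -> c

CYK table (by increasing span):
  cell(0,0) a: {A,B,T0}  orig:{A,B}
  cell(1,1) c: {A,B,S,T2}  orig:{A,B,S}
  cell(2,2) c: {A,B,S,T2}  orig:{A,B,S}
  cell(0,1) ac: {A,B,S}
  cell(1,2) cc: {B}
  cell(0,2) acc: {A,B,S}

S ∈ T[0,2] ⇒ YES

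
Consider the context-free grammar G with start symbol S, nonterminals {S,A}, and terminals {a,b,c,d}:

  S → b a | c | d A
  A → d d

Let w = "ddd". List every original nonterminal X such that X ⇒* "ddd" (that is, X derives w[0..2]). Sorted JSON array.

CNF form of G:
  S -> T0 A | T1 T2 | c
  A -> T0 T0
  T0 -> d
  T1 -> b
  T2 -> a

CYK table (by increasing span) (cells [i..j] with 0 ≤ i ≤ j ≤ 2 only):
  cell(0,0) d: {T0}  orig:{}
  cell(1,1) d: {T0}  orig:{}
  cell(2,2) d: {T0}  orig:{}
  cell(0,1) dd: {A}
  cell(1,2) dd: {A}
  cell(0,2) ddd: {S}

Original NTs in T[0,2] deriving "ddd": ["S"]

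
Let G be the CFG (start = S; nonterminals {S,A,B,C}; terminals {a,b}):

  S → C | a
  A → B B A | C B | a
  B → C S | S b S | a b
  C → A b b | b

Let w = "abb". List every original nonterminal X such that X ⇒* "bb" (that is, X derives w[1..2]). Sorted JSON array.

CNF form of G:
  S -> A X5 | a | b
  A -> B X2 | C B | a
  B -> C S | S X3 | T1 T0
  C -> A X4 | b
  T0 -> b
  T1 -> a
  X2 -> B A
  X3 -> T0 S
  X4 -> T0 T0
  X5 -> T0 T0

CYK fill, restricted to cells inside w[1..2]:
  T[1,1] 'b' = {C,S,T0}  orig:{C,S}
  T[2,2] 'b' = {C,S,T0}  orig:{C,S}
  T[1,2] 'bb' = {B,X3,X4,X5}  orig:{B}

Original NTs in T[1,2] deriving "bb": ["B"]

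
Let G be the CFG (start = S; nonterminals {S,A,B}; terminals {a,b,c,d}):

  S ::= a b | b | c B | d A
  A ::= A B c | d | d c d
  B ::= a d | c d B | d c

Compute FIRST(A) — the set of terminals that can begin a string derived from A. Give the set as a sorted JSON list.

FIRST iteration:
[1]
  A via A→d: +{d}
  B via B→a d: +{a}
  B via B→c d B: +{c}
  B via B→d c: +{d}
  S via S→a b: +{a}
  S via S→b: +{b}
  S via S→c B: +{c}
  S via S→d A: +{d}
  S: {a,b,c,d}  A: {d}  B: {a,c,d}
[2] (stable)
  S: {a,b,c,d}  A: {d}  B: {a,c,d}

FIRST(A) = ["d"]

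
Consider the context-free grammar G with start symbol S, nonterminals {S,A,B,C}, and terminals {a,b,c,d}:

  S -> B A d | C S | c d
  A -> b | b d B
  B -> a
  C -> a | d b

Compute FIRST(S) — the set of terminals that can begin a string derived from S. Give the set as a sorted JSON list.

Compute FIRST by fixpoint:
pass 1:
  A via A→b: +{b}
  B via B→a: +{a}
  C via C→a: +{a}
  C via C→d b: +{d}
  S via S→B A d: +{a}
  S via S→C S: +{d}
  S via S→c d: +{c}
  S: {a,c,d}  A: {b}  B: {a}  C: {a,d}
pass 2: done
  S: {a,c,d}  A: {b}  B: {a}  C: {a,d}

FIRST(S) = ["a", "c", "d"]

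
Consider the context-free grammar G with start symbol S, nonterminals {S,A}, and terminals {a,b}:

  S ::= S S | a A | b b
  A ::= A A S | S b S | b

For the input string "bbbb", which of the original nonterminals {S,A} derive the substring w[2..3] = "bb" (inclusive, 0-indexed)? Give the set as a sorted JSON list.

Convert to CNF:
  S -> S S | T0 T0 | T1 A
  A -> A X2 | S X3 | b
  T0 -> b
  T1 -> a
  X2 -> A S
  X3 -> T0 S

CYK fill, restricted to cells inside w[2..3]:
  [2..2]={A,T0}  "b"  orig:{A}
  [3..3]={A,T0}  "b"  orig:{A}
  [2..3]={S}  "bb"

Original NTs in T[2,3] deriving "bb": ["S"]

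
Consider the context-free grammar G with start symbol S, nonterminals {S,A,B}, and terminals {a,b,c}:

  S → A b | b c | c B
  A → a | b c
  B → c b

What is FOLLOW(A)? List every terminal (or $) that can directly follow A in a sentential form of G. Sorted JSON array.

FIRST iteration:
[1]
  A via A→a: +{a}
  A via A→b c: +{b}
  B via B→c b: +{c}
  S via S→A b: +{a,b}
  S via S→c B: +{c}
  FIRST[S]={a,b,c}  FIRST[A]={a,b}  FIRST[B]={c}
[2] (stable)
  FIRST[S]={a,b,c}  FIRST[A]={a,b}  FIRST[B]={c}

FOLLOW sets:
initialize: $ ∈ FOLLOW(S)
round 1:
  S→A b: FOLLOW(A) ⊇ FIRST(b) = {b}; new: +{b}
  S→c B: FOLLOW(B) ⊇ FOLLOW(S) ⊇ {$}; new: +{$}
  FOLLOW(S)={$}  FOLLOW(A)={b}  FOLLOW(B)={$}
round 2: done
  FOLLOW(S)={$}  FOLLOW(A)={b}  FOLLOW(B)={$}

FOLLOW(A) = ["b"]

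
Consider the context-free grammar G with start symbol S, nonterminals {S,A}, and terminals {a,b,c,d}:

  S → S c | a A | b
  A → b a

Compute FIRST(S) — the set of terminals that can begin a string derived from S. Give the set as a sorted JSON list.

Compute FIRST by fixpoint:
pass 1:
  A via A→b a: +{b}
  S via S→a A: +{a}
  S via S→b: +{b}
  FIRST[S]={a,b}  FIRST[A]={b}
pass 2: done
  FIRST[S]={a,b}  FIRST[A]={b}

FIRST(S) = ["a", "b"]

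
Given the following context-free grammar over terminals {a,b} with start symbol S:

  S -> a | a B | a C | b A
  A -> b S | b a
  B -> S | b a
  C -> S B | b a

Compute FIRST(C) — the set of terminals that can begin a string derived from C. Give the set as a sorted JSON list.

Compute FIRST by fixpoint:
[1]
  A via A→b S: +{b}
  B via B→b a: +{b}
  C via C→b a: +{b}
  S via S→a: +{a}
  S via S→b A: +{b}
  S: {a,b}  A: {b}  B: {b}  C: {b}
[2]
  B via B→S: +{a}
  C via C→S B: +{a}
  S: {a,b}  A: {b}  B: {a,b}  C: {a,b}
[3] (no change)
  S: {a,b}  A: {b}  B: {a,b}  C: {a,b}

FIRST(C) = ["a", "b"]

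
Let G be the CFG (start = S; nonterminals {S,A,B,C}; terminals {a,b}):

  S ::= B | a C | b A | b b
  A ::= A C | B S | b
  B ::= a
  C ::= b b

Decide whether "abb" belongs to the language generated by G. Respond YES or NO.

Convert to CNF:
  S -> T0 A | T0 T0 | T1 C | a
  A -> A C | B S | b
  B -> a
  C -> T0 T0
  T0 -> b
  T1 -> a

Fill CYK table bottom-up:
  [0..0]={B,S,T1}  "a"  orig:{B,S}
  [1..1]={A,T0}  "b"  orig:{A}
  [2..2]={A,T0}  "b"  orig:{A}
  [0..1]=∅  "ab"
  [1..2]={C,S}  "bb"
  [0..2]={A,S}  "abb"

S ∈ T[0,2] ⇒ YES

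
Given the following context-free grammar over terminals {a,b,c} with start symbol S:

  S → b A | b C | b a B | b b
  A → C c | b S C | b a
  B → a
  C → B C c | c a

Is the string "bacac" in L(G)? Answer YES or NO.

CNF form of G:
  S -> T1 A | T1 C | T1 T1 | T1 X5
  A -> C T0 | T1 T2 | T1 X3
  B -> a
  C -> B X4 | T0 T2
  T0 -> c
  T1 -> b
  T2 -> a
  X3 -> S C
  X4 -> C T0
  X5 -> T2 B

CYK table (by increasing span):
  [0..0]={T1}  "b"  orig:{}
  [1..1]={B,T2}  "a"  orig:{B}
  [2..2]={T0}  "c"  orig:{}
  [3..3]={B,T2}  "a"  orig:{B}
  [4..4]={T0}  "c"  orig:{}
  [0..1]={A}  "ba"
  [1..2]=∅  "ac"
  [2..3]={C}  "ca"
  [3..4]=∅  "ac"
  [0..2]=∅  "bac"
  [1..3]=∅  "aca"
  [2..4]={A,X4}  "cac"  orig:{A}
  [0..3]=∅  "baca"
  [1..4]={C}  "acac"
  [0..4]={S}  "bacac"

S ∈ T[0,4] ⇒ YES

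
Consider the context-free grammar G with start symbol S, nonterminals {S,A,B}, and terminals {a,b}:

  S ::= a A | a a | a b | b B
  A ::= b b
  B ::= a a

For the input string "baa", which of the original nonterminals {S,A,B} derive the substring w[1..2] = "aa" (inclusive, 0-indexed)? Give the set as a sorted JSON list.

Convert to CNF:
  S -> T0 B | T1 A | T1 T0 | T1 T1
  A -> T0 T0
  B -> T1 T1
  T0 -> b
  T1 -> a

Fill CYK table bottom-up (cells [i..j] with 1 ≤ i ≤ j ≤ 2 only):
  [1..1]={T1}  "a"  orig:{}
  [2..2]={T1}  "a"  orig:{}
  [1..2]={B,S}  "aa"

Original NTs in T[1,2] deriving "aa": ["B", "S"]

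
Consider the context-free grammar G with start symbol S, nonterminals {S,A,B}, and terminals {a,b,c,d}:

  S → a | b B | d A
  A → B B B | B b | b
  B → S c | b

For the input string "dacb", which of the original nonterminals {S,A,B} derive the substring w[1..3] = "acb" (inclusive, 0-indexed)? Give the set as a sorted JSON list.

Convert to CNF:
  S -> T0 B | T2 A | a
  A -> B T0 | B X3 | b
  B -> S T1 | b
  T0 -> b
  T1 -> c
  T2 -> d
  X3 -> B B

Fill CYK table bottom-up (cells [i..j] with 1 ≤ i ≤ j ≤ 3 only):
  cell(1,1) a: {S}
  cell(2,2) c: {T1}  orig:{}
  cell(3,3) b: {A,B,T0}  orig:{A,B}
  cell(1,2) ac: {B}
  cell(2,3) cb: ∅
  cell(1,3) acb: {A,X3}  orig:{A}

Original NTs in T[1,3] deriving "acb": ["A"]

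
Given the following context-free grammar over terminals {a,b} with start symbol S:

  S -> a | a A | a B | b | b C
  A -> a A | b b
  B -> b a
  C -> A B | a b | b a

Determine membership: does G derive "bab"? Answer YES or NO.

CNF form of G:
  S -> T0 A | T0 B | T1 C | a | b
  A -> T0 A | T1 T1
  B -> T1 T0
  C -> A B | T0 T1 | T1 T0
  T0 -> a
  T1 -> b

CYK fill:
  cell(0,0) b: {S,T1}  orig:{S}
  cell(1,1) a: {S,T0}  orig:{S}
  cell(2,2) b: {S,T1}  orig:{S}
  cell(0,1) ba: {B,C}
  cell(1,2) ab: {C}
  cell(0,2) bab: {S}

S ∈ T[0,2] ⇒ YES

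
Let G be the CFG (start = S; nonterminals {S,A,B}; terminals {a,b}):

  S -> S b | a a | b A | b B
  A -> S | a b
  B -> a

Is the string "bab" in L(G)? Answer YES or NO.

CNF form of G:
  S -> S T0 | T0 A | T0 B | T1 T1
  A -> S T0 | T0 A | T0 B | T1 T0 | T1 T1
  B -> a
  T0 -> b
  T1 -> a

CYK fill:
  T[0,0] 'b' = {T0}  orig:{}
  T[1,1] 'a' = {B,T1}  orig:{B}
  T[2,2] 'b' = {T0}  orig:{}
  T[0,1] 'ba' = {A,S}
  T[1,2] 'ab' = {A}
  T[0,2] 'bab' = {A,S}

S ∈ T[0,2] ⇒ YES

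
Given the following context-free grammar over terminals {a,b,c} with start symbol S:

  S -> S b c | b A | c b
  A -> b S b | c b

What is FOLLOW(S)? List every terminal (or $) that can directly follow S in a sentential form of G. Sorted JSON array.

FIRST iteration:
[1]
  A via A→b S b: +{b}
  A via A→c b: +{c}
  S via S→b A: +{b}
  S via S→c b: +{c}
  FIRST(S)={b,c}  FIRST(A)={b,c}
[2] (stable)
  FIRST(S)={b,c}  FIRST(A)={b,c}

Compute FOLLOW by fixpoint:
seed FOLLOW(S) with $
iter 1:
  A→b S b: FOLLOW(S) ⊇ FIRST(b) = {b}; new: +{b}
  S→b A: FOLLOW(A) ⊇ FOLLOW(S) ⊇ {$,b}; new: +{$,b}
  FOLLOW[S]={$,b}  FOLLOW[A]={$,b}
iter 2: (no change)
  FOLLOW[S]={$,b}  FOLLOW[A]={$,b}

FOLLOW(S) = ["$", "b"]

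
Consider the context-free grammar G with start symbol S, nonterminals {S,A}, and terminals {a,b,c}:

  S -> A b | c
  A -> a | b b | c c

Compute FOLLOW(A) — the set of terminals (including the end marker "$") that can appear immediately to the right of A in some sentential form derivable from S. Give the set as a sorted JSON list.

Compute FIRST by fixpoint:
round 1:
  A via A→a: +{a}
  A via A→b b: +{b}
  A via A→c c: +{c}
  S via S→A b: +{a,b,c}
  S: {a,b,c}  A: {a,b,c}
round 2: — fixpoint
  S: {a,b,c}  A: {a,b,c}

FOLLOW iteration:
seed FOLLOW(S) with $
iter 1:
  S→A b: FOLLOW(A) ⊇ FIRST(b) = {b}; new: +{b}
  FOLLOW(S)={$}  FOLLOW(A)={b}
iter 2: (stable)
  FOLLOW(S)={$}  FOLLOW(A)={b}

FOLLOW(A) = ["b"]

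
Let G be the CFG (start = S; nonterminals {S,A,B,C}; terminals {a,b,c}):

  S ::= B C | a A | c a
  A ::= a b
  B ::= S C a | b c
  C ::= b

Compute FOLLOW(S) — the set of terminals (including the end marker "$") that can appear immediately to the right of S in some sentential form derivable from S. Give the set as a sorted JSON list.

FIRST sets, iterate to fixpoint:
[1]
  A via A→a b: +{a}
  B via B→b c: +{b}
  C via C→b: +{b}
  S via S→B C: +{b}
  S via S→a A: +{a}
  S via S→c a: +{c}
  FIRST[S]={a,b,c}  FIRST[A]={a}  FIRST[B]={b}  FIRST[C]={b}
[2]
  B via B→S C a: +{a,c}
  FIRST[S]={a,b,c}  FIRST[A]={a}  FIRST[B]={a,b,c}  FIRST[C]={b}
[3] — fixpoint
  FIRST[S]={a,b,c}  FIRST[A]={a}  FIRST[B]={a,b,c}  FIRST[C]={b}

FOLLOW sets:
FOLLOW(S) := {$}
round 1:
  B→S C a: FOLLOW(S) ⊇ FIRST(C) = {b}; new: +{b}
  B→S C a: FOLLOW(C) ⊇ FIRST(a) = {a}; new: +{a}
  S→B C: FOLLOW(B) ⊇ FIRST(C) = {b}; new: +{b}
  S→B C: FOLLOW(C) ⊇ FOLLOW(S) ⊇ {$,b}; new: +{$,b}
  S→a A: FOLLOW(A) ⊇ FOLLOW(S) ⊇ {$,b}; new: +{$,b}
  FOLLOW(S)={$,b}  FOLLOW(A)={$,b}  FOLLOW(B)={b}  FOLLOW(C)={$,a,b}
round 2: (no change)
  FOLLOW(S)={$,b}  FOLLOW(A)={$,b}  FOLLOW(B)={b}  FOLLOW(C)={$,a,b}

FOLLOW(S) = ["$", "b"]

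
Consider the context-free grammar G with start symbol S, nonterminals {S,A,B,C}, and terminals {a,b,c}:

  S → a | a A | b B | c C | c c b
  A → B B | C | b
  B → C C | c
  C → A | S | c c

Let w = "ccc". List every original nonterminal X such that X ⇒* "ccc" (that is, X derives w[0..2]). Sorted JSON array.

CNF form of G:
  S -> T0 A | T1 B | T2 C | T2 X5 | a
  A -> B B | T0 A | T1 B | T2 C | T2 T2 | T2 X3 | a | b
  B -> C C | c
  C -> B B | T0 A | T1 B | T2 C | T2 T2 | T2 X4 | a | b
  T0 -> a
  T1 -> b
  T2 -> c
  X3 -> T2 T1
  X4 -> T2 T1
  X5 -> T2 T1

CYK table (by increasing span), restricted to cells inside w[0..2]:
  T[0,0] 'c' = {B,T2}  orig:{B}
  T[1,1] 'c' = {B,T2}  orig:{B}
  T[2,2] 'c' = {B,T2}  orig:{B}
  T[0,1] 'cc' = {A,C}
  T[1,2] 'cc' = {A,C}
  T[0,2] 'ccc' = {A,C,S}

Original NTs in T[0,2] deriving "ccc": ["A", "C", "S"]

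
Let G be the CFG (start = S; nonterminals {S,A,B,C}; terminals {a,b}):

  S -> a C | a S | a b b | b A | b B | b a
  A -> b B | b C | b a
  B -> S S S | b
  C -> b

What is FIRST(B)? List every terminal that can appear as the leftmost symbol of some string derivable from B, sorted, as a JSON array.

FIRST sets, iterate to fixpoint:
pass 1:
  A via A→b B: +{b}
  B via B→b: +{b}
  C via C→b: +{b}
  S via S→a C: +{a}
  S via S→b A: +{b}
  FIRST(S)={a,b}  FIRST(A)={b}  FIRST(B)={b}  FIRST(C)={b}
pass 2:
  B via B→S S S: +{a}
  FIRST(S)={a,b}  FIRST(A)={b}  FIRST(B)={a,b}  FIRST(C)={b}
pass 3: (no change)
  FIRST(S)={a,b}  FIRST(A)={b}  FIRST(B)={a,b}  FIRST(C)={b}

FIRST(B) = ["a", "b"]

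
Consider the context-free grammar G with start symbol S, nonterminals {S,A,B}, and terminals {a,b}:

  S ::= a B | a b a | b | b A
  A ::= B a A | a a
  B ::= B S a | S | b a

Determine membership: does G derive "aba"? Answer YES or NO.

Convert to CNF:
  S -> T0 B | T0 X5 | T1 A | b
  A -> B X2 | T0 T0
  B -> B X3 | T0 B | T0 X4 | T1 A | T1 T0 | b
  T0 -> a
  T1 -> b
  X2 -> T0 A
  X3 -> S T0
  X4 -> T1 T0
  X5 -> T1 T0

CYK fill:
  cell(0,0) a: {T0}  orig:{}
  cell(1,1) b: {B,S,T1}  orig:{B,S}
  cell(2,2) a: {T0}  orig:{}
  cell(0,1) ab: {B,S}
  cell(1,2) ba: {B,X3,X4,X5}  orig:{B}
  cell(0,2) aba: {B,S,X3}  orig:{B,S}

S ∈ T[0,2] ⇒ YES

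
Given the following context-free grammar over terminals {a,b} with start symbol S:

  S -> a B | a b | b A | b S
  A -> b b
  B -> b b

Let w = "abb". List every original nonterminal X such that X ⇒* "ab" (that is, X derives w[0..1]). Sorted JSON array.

CNF form of G:
  S -> T0 A | T0 S | T1 B | T1 T0
  A -> T0 T0
  B -> T0 T0
  T0 -> b
  T1 -> a

CYK table (by increasing span) — only the sub-triangle for w[0..1]:
  [0..0]={T1}  "a"  orig:{}
  [1..1]={T0}  "b"  orig:{}
  [0..1]={S}  "ab"

Original NTs in T[0,1] deriving "ab": ["S"]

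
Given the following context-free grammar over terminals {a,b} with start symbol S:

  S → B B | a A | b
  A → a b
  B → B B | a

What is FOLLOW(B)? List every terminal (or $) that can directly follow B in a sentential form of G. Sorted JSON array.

Compute FIRST by fixpoint:
round 1:
  A via A→a b: +{a}
  B via B→a: +{a}
  S via S→B B: +{a}
  S via S→b: +{b}
  FIRST(S)={a,b}  FIRST(A)={a}  FIRST(B)={a}
round 2: (stable)
  FIRST(S)={a,b}  FIRST(A)={a}  FIRST(B)={a}

FOLLOW iteration:
seed FOLLOW(S) with $
pass 1:
  B→B B: FOLLOW(B) ⊇ FIRST(B) = {a}; new: +{a}
  S→B B: FOLLOW(B) ⊇ FOLLOW(S) ⊇ {$}; new: +{$}
  S→a A: FOLLOW(A) ⊇ FOLLOW(S) ⊇ {$}; new: +{$}
  S: {$}  A: {$}  B: {$,a}
pass 2: (stable)
  S: {$}  A: {$}  B: {$,a}

FOLLOW(B) = ["$", "a"]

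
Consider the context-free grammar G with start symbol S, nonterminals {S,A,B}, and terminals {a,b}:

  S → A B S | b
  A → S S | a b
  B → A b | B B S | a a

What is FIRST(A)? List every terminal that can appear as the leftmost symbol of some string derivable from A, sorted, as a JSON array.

FIRST iteration:
iter 1:
  A via A→a b: +{a}
  B via B→A b: +{a}
  S via S→A B S: +{a}
  S via S→b: +{b}
  FIRST[S]={a,b}  FIRST[A]={a}  FIRST[B]={a}
iter 2:
  A via A→S S: +{b}
  B via B→A b: +{b}
  FIRST[S]={a,b}  FIRST[A]={a,b}  FIRST[B]={a,b}
iter 3: (no change)
  FIRST[S]={a,b}  FIRST[A]={a,b}  FIRST[B]={a,b}

FIRST(A) = ["a", "b"]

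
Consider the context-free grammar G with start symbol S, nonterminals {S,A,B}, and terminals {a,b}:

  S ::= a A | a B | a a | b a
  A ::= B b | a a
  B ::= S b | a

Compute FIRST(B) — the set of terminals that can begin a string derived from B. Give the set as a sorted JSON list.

FIRST iteration:
pass 1:
  A via A→a a: +{a}
  B via B→a: +{a}
  S via S→a A: +{a}
  S via S→b a: +{b}
  S: {a,b}  A: {a}  B: {a}
pass 2:
  B via B→S b: +{b}
  S: {a,b}  A: {a}  B: {a,b}
pass 3:
  A via A→B b: +{b}
  S: {a,b}  A: {a,b}  B: {a,b}
pass 4: — fixpoint
  S: {a,b}  A: {a,b}  B: {a,b}

FIRST(B) = ["a", "b"]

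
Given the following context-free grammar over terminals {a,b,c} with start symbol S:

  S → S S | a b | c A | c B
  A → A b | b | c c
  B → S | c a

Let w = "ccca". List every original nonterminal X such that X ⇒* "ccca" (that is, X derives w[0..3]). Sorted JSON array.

CNF form of G:
  S -> S S | T1 A | T1 B | T2 T0
  A -> A T0 | T1 T1 | b
  B -> S S | T1 A | T1 B | T1 T2 | T2 T0
  T0 -> b
  T1 -> c
  T2 -> a

CYK table (by increasing span) (cells [i..j] with 0 ≤ i ≤ j ≤ 3 only):
  T[0,0] 'c' = {T1}  orig:{}
  T[1,1] 'c' = {T1}  orig:{}
  T[2,2] 'c' = {T1}  orig:{}
  T[3,3] 'a' = {T2}  orig:{}
  T[0,1] 'cc' = {A}
  T[1,2] 'cc' = {A}
  T[2,3] 'ca' = {B}
  T[0,2] 'ccc' = {B,S}
  T[1,3] 'cca' = {B,S}
  T[0,3] 'ccca' = {B,S}

Original NTs in T[0,3] deriving "ccca": ["B", "S"]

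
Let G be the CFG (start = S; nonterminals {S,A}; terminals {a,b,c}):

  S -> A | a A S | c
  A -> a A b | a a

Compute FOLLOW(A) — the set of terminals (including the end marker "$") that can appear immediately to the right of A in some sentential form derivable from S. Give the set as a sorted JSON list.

Compute FIRST by fixpoint:
[1]
  A via A→a A b: +{a}
  S via S→A: +{a}
  S via S→c: +{c}
  FIRST(S)={a,c}  FIRST(A)={a}
[2] (no change)
  FIRST(S)={a,c}  FIRST(A)={a}

Compute FOLLOW by fixpoint:
FOLLOW(S) := {$}
pass 1:
  A→a A b: FOLLOW(A) ⊇ FIRST(b) = {b}; new: +{b}
  S→A: FOLLOW(A) ⊇ FOLLOW(S) ⊇ {$}; new: +{$}
  S→a A S: FOLLOW(A) ⊇ FIRST(S) = {a,c}; new: +{a,c}
  S: {$}  A: {$,a,b,c}
pass 2: — fixpoint
  S: {$}  A: {$,a,b,c}

FOLLOW(A) = ["$", "a", "b", "c"]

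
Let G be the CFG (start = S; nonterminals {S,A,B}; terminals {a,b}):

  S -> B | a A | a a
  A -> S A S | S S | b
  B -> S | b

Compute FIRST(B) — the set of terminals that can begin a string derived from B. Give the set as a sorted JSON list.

FIRST sets, iterate to fixpoint:
iter 1:
  A via A→b: +{b}
  B via B→b: +{b}
  S via S→B: +{b}
  S via S→a A: +{a}
  S: {a,b}  A: {b}  B: {b}
iter 2:
  A via A→S A S: +{a}
  B via B→S: +{a}
  S: {a,b}  A: {a,b}  B: {a,b}
iter 3: done
  S: {a,b}  A: {a,b}  B: {a,b}

FIRST(B) = ["a", "b"]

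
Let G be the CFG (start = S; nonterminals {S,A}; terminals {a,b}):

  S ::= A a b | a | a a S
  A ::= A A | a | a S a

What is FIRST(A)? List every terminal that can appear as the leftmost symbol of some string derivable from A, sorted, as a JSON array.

Compute FIRST by fixpoint:
pass 1:
  A via A→a: +{a}
  S via S→A a b: +{a}
  FIRST(S)={a}  FIRST(A)={a}
pass 2: (stable)
  FIRST(S)={a}  FIRST(A)={a}

FIRST(A) = ["a"]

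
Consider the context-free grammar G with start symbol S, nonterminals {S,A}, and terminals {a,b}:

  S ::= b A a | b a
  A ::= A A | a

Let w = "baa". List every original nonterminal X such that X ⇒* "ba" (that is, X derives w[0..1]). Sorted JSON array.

CNF form of G:
  S -> T0 T1 | T0 X2
  A -> A A | a
  T0 -> b
  T1 -> a
  X2 -> A T1

CYK fill — only the sub-triangle for w[0..1]:
  [0..0]={T0}  "b"  orig:{}
  [1..1]={A,T1}  "a"  orig:{A}
  [0..1]={S}  "ba"

Original NTs in T[0,1] deriving "ba": ["S"]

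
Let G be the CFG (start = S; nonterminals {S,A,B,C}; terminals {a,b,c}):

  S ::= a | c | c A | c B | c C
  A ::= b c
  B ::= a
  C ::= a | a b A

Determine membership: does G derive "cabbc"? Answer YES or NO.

CNF form of G:
  S -> T1 A | T1 B | T1 C | a | c
  A -> T0 T1
  B -> a
  C -> T2 X3 | a
  T0 -> b
  T1 -> c
  T2 -> a
  X3 -> T0 A

CYK table (by increasing span):
  cell(0,0) c: {S,T1}  orig:{S}
  cell(1,1) a: {B,C,S,T2}  orig:{B,C,S}
  cell(2,2) b: {T0}  orig:{}
  cell(3,3) b: {T0}  orig:{}
  cell(4,4) c: {S,T1}  orig:{S}
  cell(0,1) ca: {S}
  cell(1,2) ab: ∅
  cell(2,3) bb: ∅
  cell(3,4) bc: {A}
  cell(0,2) cab: ∅
  cell(1,3) abb: ∅
  cell(2,4) bbc: {X3}  orig:{}
  cell(0,3) cabb: ∅
  cell(1,4) abbc: {C}
  cell(0,4) cabbc: {S}

S ∈ T[0,4] ⇒ YES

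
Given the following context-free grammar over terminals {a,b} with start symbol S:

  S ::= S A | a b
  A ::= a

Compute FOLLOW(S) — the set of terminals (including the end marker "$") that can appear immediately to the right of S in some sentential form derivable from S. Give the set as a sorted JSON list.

FIRST sets, iterate to fixpoint:
pass 1:
  A via A→a: +{a}
  S via S→a b: +{a}
  FIRST[S]={a}  FIRST[A]={a}
pass 2: (no change)
  FIRST[S]={a}  FIRST[A]={a}

FOLLOW sets:
initialize: $ ∈ FOLLOW(S)
round 1:
  S→S A: FOLLOW(S) ⊇ FIRST(A) = {a}; new: +{a}
  S→S A: FOLLOW(A) ⊇ FOLLOW(S) ⊇ {$,a}; new: +{$,a}
  FOLLOW(S)={$,a}  FOLLOW(A)={$,a}
round 2: (no change)
  FOLLOW(S)={$,a}  FOLLOW(A)={$,a}

FOLLOW(S) = ["$", "a"]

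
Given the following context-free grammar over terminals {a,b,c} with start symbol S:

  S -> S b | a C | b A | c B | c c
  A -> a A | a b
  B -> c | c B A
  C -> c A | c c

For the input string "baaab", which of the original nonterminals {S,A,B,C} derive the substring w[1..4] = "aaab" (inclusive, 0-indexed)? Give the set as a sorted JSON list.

CNF form of G:
  S -> S T1 | T0 C | T1 A | T2 B | T2 T2
  A -> T0 A | T0 T1
  B -> T2 X3 | c
  C -> T2 A | T2 T2
  T0 -> a
  T1 -> b
  T2 -> c
  X3 -> B A

CYK table (by increasing span), restricted to cells inside w[1..4]:
  T[1,1] 'a' = {T0}  orig:{}
  T[2,2] 'a' = {T0}  orig:{}
  T[3,3] 'a' = {T0}  orig:{}
  T[4,4] 'b' = {T1}  orig:{}
  T[1,2] 'aa' = ∅
  T[2,3] 'aa' = ∅
  T[3,4] 'ab' = {A}
  T[1,3] 'aaa' = ∅
  T[2,4] 'aab' = {A}
  T[1,4] 'aaab' = {A}

Original NTs in T[1,4] deriving "aaab": ["A"]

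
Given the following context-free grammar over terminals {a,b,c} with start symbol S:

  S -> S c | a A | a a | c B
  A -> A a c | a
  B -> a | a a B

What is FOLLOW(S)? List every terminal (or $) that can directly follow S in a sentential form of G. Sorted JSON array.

FIRST sets, iterate to fixpoint:
pass 1:
  A via A→a: +{a}
  B via B→a: +{a}
  S via S→a A: +{a}
  S via S→c B: +{c}
  S: {a,c}  A: {a}  B: {a}
pass 2: done
  S: {a,c}  A: {a}  B: {a}

Compute FOLLOW by fixpoint:
FOLLOW(S) := {$}
[1]
  A→A a c: FOLLOW(A) ⊇ FIRST(a) = {a}; new: +{a}
  S→S c: FOLLOW(S) ⊇ FIRST(c) = {c}; new: +{c}
  S→a A: FOLLOW(A) ⊇ FOLLOW(S) ⊇ {$,c}; new: +{$,c}
  S→c B: FOLLOW(B) ⊇ FOLLOW(S) ⊇ {$,c}; new: +{$,c}
  FOLLOW(S)={$,c}  FOLLOW(A)={$,a,c}  FOLLOW(B)={$,c}
[2] — fixpoint
  FOLLOW(S)={$,c}  FOLLOW(A)={$,a,c}  FOLLOW(B)={$,c}

FOLLOW(S) = ["$", "c"]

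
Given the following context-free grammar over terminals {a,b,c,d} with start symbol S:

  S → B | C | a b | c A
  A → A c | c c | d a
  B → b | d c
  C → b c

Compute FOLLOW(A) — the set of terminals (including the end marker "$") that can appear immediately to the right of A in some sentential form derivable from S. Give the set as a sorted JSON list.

Compute FIRST by fixpoint:
pass 1:
  A via A→c c: +{c}
  A via A→d a: +{d}
  B via B→b: +{b}
  B via B→d c: +{d}
  C via C→b c: +{b}
  S via S→B: +{b,d}
  S via S→a b: +{a}
  S via S→c A: +{c}
  FIRST(S)={a,b,c,d}  FIRST(A)={c,d}  FIRST(B)={b,d}  FIRST(C)={b}
pass 2: (no change)
  FIRST(S)={a,b,c,d}  FIRST(A)={c,d}  FIRST(B)={b,d}  FIRST(C)={b}

FOLLOW iteration:
seed FOLLOW(S) with $
pass 1:
  A→A c: FOLLOW(A) ⊇ FIRST(c) = {c}; new: +{c}
  S→B: FOLLOW(B) ⊇ FOLLOW(S) ⊇ {$}; new: +{$}
  S→C: FOLLOW(C) ⊇ FOLLOW(S) ⊇ {$}; new: +{$}
  S→c A: FOLLOW(A) ⊇ FOLLOW(S) ⊇ {$}; new: +{$}
  FOLLOW(S)={$}  FOLLOW(A)={$,c}  FOLLOW(B)={$}  FOLLOW(C)={$}
pass 2: done
  FOLLOW(S)={$}  FOLLOW(A)={$,c}  FOLLOW(B)={$}  FOLLOW(C)={$}

FOLLOW(A) = ["$", "c"]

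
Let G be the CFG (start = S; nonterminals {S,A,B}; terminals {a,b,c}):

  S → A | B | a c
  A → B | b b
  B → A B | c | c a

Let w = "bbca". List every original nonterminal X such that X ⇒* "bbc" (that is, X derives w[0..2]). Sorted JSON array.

CNF form of G:
  S -> A B | T0 T0 | T1 T2 | T2 T1 | c
  A -> A B | T0 T0 | T1 T2 | c
  B -> A B | T1 T2 | c
  T0 -> b
  T1 -> c
  T2 -> a

Fill CYK table bottom-up (cells [i..j] with 0 ≤ i ≤ j ≤ 2 only):
  cell(0,0) b: {T0}  orig:{}
  cell(1,1) b: {T0}  orig:{}
  cell(2,2) c: {A,B,S,T1}  orig:{A,B,S}
  cell(0,1) bb: {A,S}
  cell(1,2) bc: ∅
  cell(0,2) bbc: {A,B,S}

Original NTs in T[0,2] deriving "bbc": ["A", "B", "S"]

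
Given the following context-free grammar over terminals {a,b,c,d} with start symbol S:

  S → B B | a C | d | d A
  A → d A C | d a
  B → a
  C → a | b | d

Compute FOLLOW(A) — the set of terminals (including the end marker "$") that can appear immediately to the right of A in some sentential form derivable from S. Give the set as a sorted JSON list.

Compute FIRST by fixpoint:
iter 1:
  A via A→d A C: +{d}
  B via B→a: +{a}
  C via C→a: +{a}
  C via C→b: +{b}
  C via C→d: +{d}
  S via S→B B: +{a}
  S via S→d: +{d}
  FIRST[S]={a,d}  FIRST[A]={d}  FIRST[B]={a}  FIRST[C]={a,b,d}
iter 2: done
  FIRST[S]={a,d}  FIRST[A]={d}  FIRST[B]={a}  FIRST[C]={a,b,d}

Compute FOLLOW by fixpoint:
initialize: $ ∈ FOLLOW(S)
pass 1:
  A→d A C: FOLLOW(A) ⊇ FIRST(C) = {a,b,d}; new: +{a,b,d}
  A→d A C: FOLLOW(C) ⊇ FOLLOW(A) ⊇ {a,b,d}; new: +{a,b,d}
  S→B B: FOLLOW(B) ⊇ FIRST(B) = {a}; new: +{a}
  S→B B: FOLLOW(B) ⊇ FOLLOW(S) ⊇ {$}; new: +{$}
  S→a C: FOLLOW(C) ⊇ FOLLOW(S) ⊇ {$}; new: +{$}
  S→d A: FOLLOW(A) ⊇ FOLLOW(S) ⊇ {$}; new: +{$}
  FOLLOW[S]={$}  FOLLOW[A]={$,a,b,d}  FOLLOW[B]={$,a}  FOLLOW[C]={$,a,b,d}
pass 2: (no change)
  FOLLOW[S]={$}  FOLLOW[A]={$,a,b,d}  FOLLOW[B]={$,a}  FOLLOW[C]={$,a,b,d}

FOLLOW(A) = ["$", "a", "b", "d"]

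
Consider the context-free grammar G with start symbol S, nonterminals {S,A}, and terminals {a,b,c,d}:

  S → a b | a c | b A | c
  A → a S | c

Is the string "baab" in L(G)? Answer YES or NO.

Convert to CNF:
  S -> T0 T1 | T0 T2 | T1 A | c
  A -> T0 S | c
  T0 -> a
  T1 -> b
  T2 -> c

CYK table (by increasing span):
  cell(0,0) b: {T1}  orig:{}
  cell(1,1) a: {T0}  orig:{}
  cell(2,2) a: {T0}  orig:{}
  cell(3,3) b: {T1}  orig:{}
  cell(0,1) ba: ∅
  cell(1,2) aa: ∅
  cell(2,3) ab: {S}
  cell(0,2) baa: ∅
  cell(1,3) aab: {A}
  cell(0,3) baab: {S}

S ∈ T[0,3] ⇒ YES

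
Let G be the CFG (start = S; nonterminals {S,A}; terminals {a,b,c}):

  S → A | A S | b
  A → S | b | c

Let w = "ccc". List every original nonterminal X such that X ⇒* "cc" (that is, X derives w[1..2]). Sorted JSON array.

Convert to CNF:
  S -> A S | b | c
  A -> A S | b | c

CYK table (by increasing span) (cells [i..j] with 1 ≤ i ≤ j ≤ 2 only):
  cell(1,1) c: {A,S}
  cell(2,2) c: {A,S}
  cell(1,2) cc: {A,S}

Original NTs in T[1,2] deriving "cc": ["A", "S"]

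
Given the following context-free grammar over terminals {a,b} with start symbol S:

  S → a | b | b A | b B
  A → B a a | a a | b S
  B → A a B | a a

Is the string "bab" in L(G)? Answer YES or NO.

Convert to CNF:
  S -> T1 A | T1 B | a | b
  A -> B X2 | T0 T0 | T1 S
  B -> A X3 | T0 T0
  T0 -> a
  T1 -> b
  X2 -> T0 T0
  X3 -> T0 B

CYK fill:
  [0..0]={S,T1}  "b"  orig:{S}
  [1..1]={S,T0}  "a"  orig:{S}
  [2..2]={S,T1}  "b"  orig:{S}
  [0..1]={A}  "ba"
  [1..2]=∅  "ab"
  [0..2]=∅  "bab"

S ∉ T[0,2] ⇒ NO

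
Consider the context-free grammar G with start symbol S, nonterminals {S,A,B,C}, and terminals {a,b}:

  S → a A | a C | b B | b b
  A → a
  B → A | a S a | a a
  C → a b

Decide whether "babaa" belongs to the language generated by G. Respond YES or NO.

CNF form of G:
  S -> T0 A | T0 C | T1 B | T1 T1
  A -> a
  B -> T0 T0 | T0 X2 | a
  C -> T0 T1
  T0 -> a
  T1 -> b
  X2 -> S T0

CYK table (by increasing span):
  T[0,0] 'b' = {T1}  orig:{}
  T[1,1] 'a' = {A,B,T0}  orig:{A,B}
  T[2,2] 'b' = {T1}  orig:{}
  T[3,3] 'a' = {A,B,T0}  orig:{A,B}
  T[4,4] 'a' = {A,B,T0}  orig:{A,B}
  T[0,1] 'ba' = {S}
  T[1,2] 'ab' = {C}
  T[2,3] 'ba' = {S}
  T[3,4] 'aa' = {B,S}
  T[0,2] 'bab' = ∅
  T[1,3] 'aba' = ∅
  T[2,4] 'baa' = {S,X2}  orig:{S}
  T[0,3] 'baba' = ∅
  T[1,4] 'abaa' = {B}
  T[0,4] 'babaa' = {S}

S ∈ T[0,4] ⇒ YES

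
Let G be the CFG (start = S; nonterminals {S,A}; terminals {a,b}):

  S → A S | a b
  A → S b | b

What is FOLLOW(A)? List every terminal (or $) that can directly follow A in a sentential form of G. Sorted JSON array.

Compute FIRST by fixpoint:
round 1:
  A via A→b: +{b}
  S via S→A S: +{b}
  S via S→a b: +{a}
  FIRST[S]={a,b}  FIRST[A]={b}
round 2:
  A via A→S b: +{a}
  FIRST[S]={a,b}  FIRST[A]={a,b}
round 3: done
  FIRST[S]={a,b}  FIRST[A]={a,b}

FOLLOW iteration:
FOLLOW(S) := {$}
iter 1:
  A→S b: FOLLOW(S) ⊇ FIRST(b) = {b}; new: +{b}
  S→A S: FOLLOW(A) ⊇ FIRST(S) = {a,b}; new: +{a,b}
  S: {$,b}  A: {a,b}
iter 2: (no change)
  S: {$,b}  A: {a,b}

FOLLOW(A) = ["a", "b"]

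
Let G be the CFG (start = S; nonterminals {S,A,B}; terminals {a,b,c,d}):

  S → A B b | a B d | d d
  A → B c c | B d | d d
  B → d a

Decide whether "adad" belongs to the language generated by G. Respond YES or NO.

CNF form of G:
  S -> A X5 | T1 T1 | T2 X6
  A -> B T1 | B X4 | T1 T1
  B -> T1 T2
  T0 -> c
  T1 -> d
  T2 -> a
  T3 -> b
  X4 -> T0 T0
  X5 -> B T3
  X6 -> B T1

CYK fill:
  [0..0]={T2}  "a"  orig:{}
  [1..1]={T1}  "d"  orig:{}
  [2..2]={T2}  "a"  orig:{}
  [3..3]={T1}  "d"  orig:{}
  [0..1]=∅  "ad"
  [1..2]={B}  "da"
  [2..3]=∅  "ad"
  [0..2]=∅  "ada"
  [1..3]={A,X6}  "dad"  orig:{A}
  [0..3]={S}  "adad"

S ∈ T[0,3] ⇒ YES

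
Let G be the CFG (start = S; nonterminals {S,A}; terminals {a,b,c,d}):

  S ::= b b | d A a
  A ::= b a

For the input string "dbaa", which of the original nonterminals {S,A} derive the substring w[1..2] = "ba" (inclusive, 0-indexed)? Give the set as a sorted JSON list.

Convert to CNF:
  S -> T0 T0 | T2 X3
  A -> T0 T1
  T0 -> b
  T1 -> a
  T2 -> d
  X3 -> A T1

CYK table (by increasing span), restricted to cells inside w[1..2]:
  T[1,1] 'b' = {T0}  orig:{}
  T[2,2] 'a' = {T1}  orig:{}
  T[1,2] 'ba' = {A}

Original NTs in T[1,2] deriving "ba": ["A"]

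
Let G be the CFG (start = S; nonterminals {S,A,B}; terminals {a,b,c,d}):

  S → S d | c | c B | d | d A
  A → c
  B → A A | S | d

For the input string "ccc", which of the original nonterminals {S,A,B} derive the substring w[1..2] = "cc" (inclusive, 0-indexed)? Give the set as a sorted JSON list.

Convert to CNF:
  S -> S T0 | T0 A | T1 B | c | d
  A -> c
  B -> A A | S T0 | T0 A | T1 B | c | d
  T0 -> d
  T1 -> c

CYK table (by increasing span) (cells [i..j] with 1 ≤ i ≤ j ≤ 2 only):
  [1..1]={A,B,S,T1}  "c"  orig:{A,B,S}
  [2..2]={A,B,S,T1}  "c"  orig:{A,B,S}
  [1..2]={B,S}  "cc"

Original NTs in T[1,2] deriving "cc": ["B", "S"]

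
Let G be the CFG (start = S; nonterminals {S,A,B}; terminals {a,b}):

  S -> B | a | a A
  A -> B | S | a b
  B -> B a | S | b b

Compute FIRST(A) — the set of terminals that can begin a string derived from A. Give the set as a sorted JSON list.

FIRST sets, iterate to fixpoint:
iter 1:
  A via A→a b: +{a}
  B via B→b b: +{b}
  S via S→B: +{b}
  S via S→a: +{a}
  FIRST[S]={a,b}  FIRST[A]={a}  FIRST[B]={b}
iter 2:
  A via A→B: +{b}
  B via B→S: +{a}
  FIRST[S]={a,b}  FIRST[A]={a,b}  FIRST[B]={a,b}
iter 3: (no change)
  FIRST[S]={a,b}  FIRST[A]={a,b}  FIRST[B]={a,b}

FIRST(A) = ["a", "b"]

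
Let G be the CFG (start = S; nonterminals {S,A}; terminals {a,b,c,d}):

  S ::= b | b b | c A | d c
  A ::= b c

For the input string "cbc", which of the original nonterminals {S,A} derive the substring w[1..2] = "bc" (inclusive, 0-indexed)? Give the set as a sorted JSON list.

Convert to CNF:
  S -> T0 T0 | T1 A | T2 T1 | b
  A -> T0 T1
  T0 -> b
  T1 -> c
  T2 -> d

CYK fill (cells [i..j] with 1 ≤ i ≤ j ≤ 2 only):
  T[1,1] 'b' = {S,T0}  orig:{S}
  T[2,2] 'c' = {T1}  orig:{}
  T[1,2] 'bc' = {A}

Original NTs in T[1,2] deriving "bc": ["A"]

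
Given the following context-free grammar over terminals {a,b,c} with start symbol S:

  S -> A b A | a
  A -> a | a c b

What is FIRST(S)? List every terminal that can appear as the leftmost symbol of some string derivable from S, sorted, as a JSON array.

Compute FIRST by fixpoint:
iter 1:
  A via A→a: +{a}
  S via S→A b A: +{a}
  S: {a}  A: {a}
iter 2: — fixpoint
  S: {a}  A: {a}

FIRST(S) = ["a"]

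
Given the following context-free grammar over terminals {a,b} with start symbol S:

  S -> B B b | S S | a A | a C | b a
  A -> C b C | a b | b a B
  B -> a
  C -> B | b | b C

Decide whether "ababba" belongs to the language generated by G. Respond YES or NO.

CNF form of G:
  S -> B X4 | S S | T0 T1 | T1 A | T1 C
  A -> C X2 | T0 X3 | T1 T0
  B -> a
  C -> T0 C | a | b
  T0 -> b
  T1 -> a
  X2 -> T0 C
  X3 -> T1 B
  X4 -> B T0

Fill CYK table bottom-up:
  cell(0,0) a: {B,C,T1}  orig:{B,C}
  cell(1,1) b: {C,T0}  orig:{C}
  cell(2,2) a: {B,C,T1}  orig:{B,C}
  cell(3,3) b: {C,T0}  orig:{C}
  cell(4,4) b: {C,T0}  orig:{C}
  cell(5,5) a: {B,C,T1}  orig:{B,C}
  cell(0,1) ab: {A,S,X4}  orig:{A,S}
  cell(1,2) ba: {C,S,X2}  orig:{C,S}
  cell(2,3) ab: {A,S,X4}  orig:{A,S}
  cell(3,4) bb: {C,X2}  orig:{C}
  cell(4,5) ba: {C,S,X2}  orig:{C,S}
  cell(0,2) aba: {A,S}
  cell(1,3) bab: ∅
  cell(2,4) abb: {A,S}
  cell(3,5) bba: {A,C,X2}  orig:{A,C}
  cell(0,3) abab: {S}
  cell(1,4) babb: {A}
  cell(2,5) abba: {A,S}
  cell(0,4) ababb: {S}
  cell(1,5) babba: {A}
  cell(0,5) ababba: {S}

S ∈ T[0,5] ⇒ YES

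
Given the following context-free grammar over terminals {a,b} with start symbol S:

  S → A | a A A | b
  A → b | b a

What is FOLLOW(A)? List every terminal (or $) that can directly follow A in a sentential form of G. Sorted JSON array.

Compute FIRST by fixpoint:
[1]
  A via A→b: +{b}
  S via S→A: +{b}
  S via S→a A A: +{a}
  FIRST[S]={a,b}  FIRST[A]={b}
[2] done
  FIRST[S]={a,b}  FIRST[A]={b}

Compute FOLLOW by fixpoint:
FOLLOW(S) := {$}
pass 1:
  S→A: FOLLOW(A) ⊇ FOLLOW(S) ⊇ {$}; new: +{$}
  S→a A A: FOLLOW(A) ⊇ FIRST(A) = {b}; new: +{b}
  FOLLOW(S)={$}  FOLLOW(A)={$,b}
pass 2: (no change)
  FOLLOW(S)={$}  FOLLOW(A)={$,b}

FOLLOW(A) = ["$", "b"]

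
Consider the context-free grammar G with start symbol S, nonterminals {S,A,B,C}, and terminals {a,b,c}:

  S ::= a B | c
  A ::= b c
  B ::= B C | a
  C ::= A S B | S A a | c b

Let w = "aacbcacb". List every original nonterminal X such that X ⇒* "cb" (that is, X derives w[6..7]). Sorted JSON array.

CNF form of G:
  S -> T2 B | c
  A -> T0 T1
  B -> B C | a
  C -> A X3 | S X4 | T1 T0
  T0 -> b
  T1 -> c
  T2 -> a
  X3 -> S B
  X4 -> A T2

Fill CYK table bottom-up, restricted to cells inside w[6..7]:
  cell(6,6) c: {S,T1}  orig:{S}
  cell(7,7) b: {T0}  orig:{}
  cell(6,7) cb: {C}

Original NTs in T[6,7] deriving "cb": ["C"]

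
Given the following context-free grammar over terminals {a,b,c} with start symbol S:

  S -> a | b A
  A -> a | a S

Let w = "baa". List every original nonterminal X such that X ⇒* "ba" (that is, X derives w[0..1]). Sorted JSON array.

Convert to CNF:
  S -> T1 A | a
  A -> T0 S | a
  T0 -> a
  T1 -> b

Fill CYK table bottom-up, restricted to cells inside w[0..1]:
  cell(0,0) b: {T1}  orig:{}
  cell(1,1) a: {A,S,T0}  orig:{A,S}
  cell(0,1) ba: {S}

Original NTs in T[0,1] deriving "ba": ["S"]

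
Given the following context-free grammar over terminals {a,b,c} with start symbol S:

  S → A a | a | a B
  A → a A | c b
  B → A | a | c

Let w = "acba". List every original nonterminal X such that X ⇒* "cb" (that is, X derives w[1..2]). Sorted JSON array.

Convert to CNF:
  S -> A T0 | T0 B | a
  A -> T0 A | T1 T2
  B -> T0 A | T1 T2 | a | c
  T0 -> a
  T1 -> c
  T2 -> b

CYK table (by increasing span), restricted to cells inside w[1..2]:
  T[1,1] 'c' = {B,T1}  orig:{B}
  T[2,2] 'b' = {T2}  orig:{}
  T[1,2] 'cb' = {A,B}

Original NTs in T[1,2] deriving "cb": ["A", "B"]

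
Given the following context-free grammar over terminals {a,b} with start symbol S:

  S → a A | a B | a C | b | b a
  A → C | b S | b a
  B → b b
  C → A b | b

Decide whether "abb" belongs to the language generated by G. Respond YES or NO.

Convert to CNF:
  S -> T0 T1 | T1 A | T1 B | T1 C | b
  A -> A T0 | T0 S | T0 T1 | b
  B -> T0 T0
  C -> A T0 | b
  T0 -> b
  T1 -> a

CYK fill:
  T[0,0] 'a' = {T1}  orig:{}
  T[1,1] 'b' = {A,C,S,T0}  orig:{A,C,S}
  T[2,2] 'b' = {A,C,S,T0}  orig:{A,C,S}
  T[0,1] 'ab' = {S}
  T[1,2] 'bb' = {A,B,C}
  T[0,2] 'abb' = {S}

S ∈ T[0,2] ⇒ YES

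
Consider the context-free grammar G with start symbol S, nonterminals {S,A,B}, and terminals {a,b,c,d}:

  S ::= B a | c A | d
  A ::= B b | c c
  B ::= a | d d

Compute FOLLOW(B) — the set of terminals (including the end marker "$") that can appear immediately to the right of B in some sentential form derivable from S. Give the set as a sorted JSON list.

FIRST iteration:
round 1:
  A via A→c c: +{c}
  B via B→a: +{a}
  B via B→d d: +{d}
  S via S→B a: +{a,d}
  S via S→c A: +{c}
  FIRST(S)={a,c,d}  FIRST(A)={c}  FIRST(B)={a,d}
round 2:
  A via A→B b: +{a,d}
  FIRST(S)={a,c,d}  FIRST(A)={a,c,d}  FIRST(B)={a,d}
round 3: (no change)
  FIRST(S)={a,c,d}  FIRST(A)={a,c,d}  FIRST(B)={a,d}

Compute FOLLOW by fixpoint:
initialize: $ ∈ FOLLOW(S)
iter 1:
  A→B b: FOLLOW(B) ⊇ FIRST(b) = {b}; new: +{b}
  S→B a: FOLLOW(B) ⊇ FIRST(a) = {a}; new: +{a}
  S→c A: FOLLOW(A) ⊇ FOLLOW(S) ⊇ {$}; new: +{$}
  FOLLOW(S)={$}  FOLLOW(A)={$}  FOLLOW(B)={a,b}
iter 2: — fixpoint
  FOLLOW(S)={$}  FOLLOW(A)={$}  FOLLOW(B)={a,b}

FOLLOW(B) = ["a", "b"]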